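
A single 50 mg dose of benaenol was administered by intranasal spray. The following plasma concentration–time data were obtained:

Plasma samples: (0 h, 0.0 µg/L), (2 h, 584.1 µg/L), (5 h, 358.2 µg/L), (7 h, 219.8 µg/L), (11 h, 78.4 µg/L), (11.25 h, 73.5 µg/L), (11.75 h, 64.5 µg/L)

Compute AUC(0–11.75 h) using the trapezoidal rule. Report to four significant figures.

AUC = 3225 µg/L·h

Trapezoidal AUC_0→11.75:
  [0→2]: (0.0+584.1)/2 × 2 = 584.1
  [2→5]: (584.1+358.2)/2 × 3 = 1413.45
  [5→7]: (358.2+219.8)/2 × 2 = 578.0
  [7→11]: (219.8+78.4)/2 × 4 = 596.4
  [11→11.25]: (78.4+73.5)/2 × 0.25 = 18.9875
  [11.25→11.75]: (73.5+64.5)/2 × 0.5 = 34.5
  Sum = 3225.4375 µg/L·h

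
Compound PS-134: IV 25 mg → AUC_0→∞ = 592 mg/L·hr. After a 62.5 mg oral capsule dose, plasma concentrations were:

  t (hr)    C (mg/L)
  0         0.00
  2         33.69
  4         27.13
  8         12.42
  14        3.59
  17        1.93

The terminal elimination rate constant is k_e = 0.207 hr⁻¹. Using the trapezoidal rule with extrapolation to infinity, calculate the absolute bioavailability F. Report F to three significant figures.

F = 0.162

Trapezoidal AUC_0→17 (oral capsule):
  [0→2]: (0.00+33.69)/2 × 2 = 33.69
  [2→4]: (33.69+27.13)/2 × 2 = 60.82
  [4→8]: (27.13+12.42)/2 × 4 = 79.1
  [8→14]: (12.42+3.59)/2 × 6 = 48.03
  [14→17]: (3.59+1.93)/2 × 3 = 8.28
  Sum = 229.92 mg/L·hr
Tail: C_last/k_e = 1.93/0.207 = 9.324
AUC_0→∞ (oral capsule) = 229.92 + 9.324 = 239.244 mg/L·hr
F = (AUC_ev/D_ev)/(AUC_iv/D_iv) = (239.244/62.5)/(592/25) = 3.827904/23.68 = 0.1617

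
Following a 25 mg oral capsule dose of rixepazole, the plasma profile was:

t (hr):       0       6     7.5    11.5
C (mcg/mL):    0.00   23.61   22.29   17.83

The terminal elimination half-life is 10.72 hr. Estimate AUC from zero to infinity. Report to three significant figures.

AUC = 461 mcg/mL·hr

Trapezoidal AUC_0→11.5:
  [0→6]: (0.00+23.61)/2 × 6 = 70.83
  [6→7.5]: (23.61+22.29)/2 × 1.5 = 34.425
  [7.5→11.5]: (22.29+17.83)/2 × 4 = 80.24
  Sum = 185.495 mcg/mL·hr
k_e = ln2 / t½ = 0.693147 / 10.72 = 0.0647 hr^-1
Extrapolated tail: C_last / k_e = 17.83 / 0.0647 = 275.580
AUC_0→∞ = 185.495 + 275.580 = 461.075 mcg/mL·hr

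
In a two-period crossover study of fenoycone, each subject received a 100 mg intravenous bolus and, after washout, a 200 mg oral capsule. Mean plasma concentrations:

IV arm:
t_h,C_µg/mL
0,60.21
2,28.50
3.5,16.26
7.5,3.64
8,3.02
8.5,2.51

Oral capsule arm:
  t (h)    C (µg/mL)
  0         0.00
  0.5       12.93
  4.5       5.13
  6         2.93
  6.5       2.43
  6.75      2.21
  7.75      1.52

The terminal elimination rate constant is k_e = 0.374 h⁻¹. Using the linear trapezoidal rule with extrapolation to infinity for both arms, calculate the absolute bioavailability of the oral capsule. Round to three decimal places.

Trapezoidal AUC_0→8.5 (IV):
  [0→2]: (60.21+28.50)/2 × 2 = 88.71
  [2→3.5]: (28.50+16.26)/2 × 1.5 = 33.57
  [3.5→7.5]: (16.26+3.64)/2 × 4 = 39.8
  [7.5→8]: (3.64+3.02)/2 × 0.5 = 1.665
  [8→8.5]: (3.02+2.51)/2 × 0.5 = 1.3825
  Sum = 165.1275 µg/mL·h
IV tail: 2.51/0.374 = 6.711; AUC_iv,0→∞ = 165.1275 + 6.711 = 171.8385 µg/mL·h
Trapezoidal AUC_0→7.75 (oral capsule):
  [0→0.5]: (0.00+12.93)/2 × 0.5 = 3.2325
  [0.5→4.5]: (12.93+5.13)/2 × 4 = 36.12
  [4.5→6]: (5.13+2.93)/2 × 1.5 = 6.045
  [6→6.5]: (2.93+2.43)/2 × 0.5 = 1.34
  [6.5→6.75]: (2.43+2.21)/2 × 0.25 = 0.58
  [6.75→7.75]: (2.21+1.52)/2 × 1 = 1.865
  Sum = 49.1825 µg/mL·h
oral capsule tail: 1.52/0.374 = 4.064; AUC_ev,0→∞ = 49.1825 + 4.064 = 53.2465 µg/mL·h
F = (AUC_ev/D_ev)/(AUC_iv/D_iv) = (53.2465/200)/(171.8385/100) = 0.2662325/1.718385 = 0.1549

F = 0.155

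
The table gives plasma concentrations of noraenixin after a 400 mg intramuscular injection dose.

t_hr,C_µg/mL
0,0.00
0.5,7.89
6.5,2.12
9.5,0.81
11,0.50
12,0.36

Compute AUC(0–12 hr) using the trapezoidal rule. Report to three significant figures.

AUC = 37.8 µg/mL·hr

Trapezoidal AUC_0→12:
  [0→0.5]: (0.00+7.89)/2 × 0.5 = 1.9725
  [0.5→6.5]: (7.89+2.12)/2 × 6 = 30.03
  [6.5→9.5]: (2.12+0.81)/2 × 3 = 4.395
  [9.5→11]: (0.81+0.50)/2 × 1.5 = 0.9825
  [11→12]: (0.50+0.36)/2 × 1 = 0.43
  Sum = 37.81 µg/mL·hr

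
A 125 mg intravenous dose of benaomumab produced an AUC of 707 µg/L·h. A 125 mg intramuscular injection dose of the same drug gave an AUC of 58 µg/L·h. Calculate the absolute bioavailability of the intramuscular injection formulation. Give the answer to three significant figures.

F = (AUC_ev / D_ev) / (AUC_iv / D_iv)
  = (58/125) / (707/125)
  = 0.464 / 5.656 = 0.0820

F = 0.0820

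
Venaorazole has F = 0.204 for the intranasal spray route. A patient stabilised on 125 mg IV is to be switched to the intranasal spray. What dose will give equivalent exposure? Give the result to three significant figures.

D_intranasal = 613 mg

For equal systemic exposure: F × D_ev = D_iv
D_ev = D_iv / F = 125 / 0.204 = 612.745 mg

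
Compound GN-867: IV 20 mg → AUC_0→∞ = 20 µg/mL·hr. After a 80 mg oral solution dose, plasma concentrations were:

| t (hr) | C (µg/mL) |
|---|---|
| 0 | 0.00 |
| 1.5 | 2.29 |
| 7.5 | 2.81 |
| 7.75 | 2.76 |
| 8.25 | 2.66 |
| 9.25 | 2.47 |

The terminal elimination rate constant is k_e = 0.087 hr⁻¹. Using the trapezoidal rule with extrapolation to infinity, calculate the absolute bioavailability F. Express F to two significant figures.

F = 0.63

Trapezoidal AUC_0→9.25 (oral solution):
  [0→1.5]: (0.00+2.29)/2 × 1.5 = 1.7175
  [1.5→7.5]: (2.29+2.81)/2 × 6 = 15.3
  [7.5→7.75]: (2.81+2.76)/2 × 0.25 = 0.69625
  [7.75→8.25]: (2.76+2.66)/2 × 0.5 = 1.355
  [8.25→9.25]: (2.66+2.47)/2 × 1 = 2.565
  Sum = 21.63375 µg/mL·hr
Tail: C_last/k_e = 2.47/0.087 = 28.391
AUC_0→∞ (oral solution) = 21.63375 + 28.391 = 50.02475 µg/mL·hr
F = (AUC_ev/D_ev)/(AUC_iv/D_iv) = (50.02475/80)/(20/20) = 0.625309/1 = 0.6253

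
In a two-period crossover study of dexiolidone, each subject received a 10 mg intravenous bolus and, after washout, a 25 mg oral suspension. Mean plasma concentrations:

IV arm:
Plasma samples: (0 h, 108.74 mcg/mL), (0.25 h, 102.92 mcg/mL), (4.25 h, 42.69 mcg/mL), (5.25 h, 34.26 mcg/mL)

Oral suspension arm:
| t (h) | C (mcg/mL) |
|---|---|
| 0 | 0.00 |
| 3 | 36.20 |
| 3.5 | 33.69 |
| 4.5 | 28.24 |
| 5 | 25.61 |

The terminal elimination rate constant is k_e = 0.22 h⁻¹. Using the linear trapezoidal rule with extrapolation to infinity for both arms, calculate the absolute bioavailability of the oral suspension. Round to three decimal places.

Trapezoidal AUC_0→5.25 (IV):
  [0→0.25]: (108.74+102.92)/2 × 0.25 = 26.4575
  [0.25→4.25]: (102.92+42.69)/2 × 4 = 291.22
  [4.25→5.25]: (42.69+34.26)/2 × 1 = 38.475
  Sum = 356.1525 mcg/mL·h
IV tail: 34.26/0.22 = 155.727; AUC_iv,0→∞ = 356.1525 + 155.727 = 511.8795 mcg/mL·h
Trapezoidal AUC_0→5 (oral suspension):
  [0→3]: (0.00+36.20)/2 × 3 = 54.3
  [3→3.5]: (36.20+33.69)/2 × 0.5 = 17.4725
  [3.5→4.5]: (33.69+28.24)/2 × 1 = 30.965
  [4.5→5]: (28.24+25.61)/2 × 0.5 = 13.4625
  Sum = 116.2 mcg/mL·h
oral suspension tail: 25.61/0.22 = 116.409; AUC_ev,0→∞ = 116.2 + 116.409 = 232.609 mcg/mL·h
F = (AUC_ev/D_ev)/(AUC_iv/D_iv) = (232.609/25)/(511.8795/10) = 9.30436/51.18795 = 0.1818

F = 0.182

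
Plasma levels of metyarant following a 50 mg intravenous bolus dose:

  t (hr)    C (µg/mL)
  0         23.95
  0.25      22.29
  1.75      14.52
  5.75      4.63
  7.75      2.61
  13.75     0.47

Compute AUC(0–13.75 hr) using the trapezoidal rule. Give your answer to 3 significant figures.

AUC = 88.2 µg/mL·hr

Trapezoidal AUC_0→13.75:
  [0→0.25]: (23.95+22.29)/2 × 0.25 = 5.78
  [0.25→1.75]: (22.29+14.52)/2 × 1.5 = 27.6075
  [1.75→5.75]: (14.52+4.63)/2 × 4 = 38.3
  [5.75→7.75]: (4.63+2.61)/2 × 2 = 7.24
  [7.75→13.75]: (2.61+0.47)/2 × 6 = 9.24
  Sum = 88.1675 µg/mL·hr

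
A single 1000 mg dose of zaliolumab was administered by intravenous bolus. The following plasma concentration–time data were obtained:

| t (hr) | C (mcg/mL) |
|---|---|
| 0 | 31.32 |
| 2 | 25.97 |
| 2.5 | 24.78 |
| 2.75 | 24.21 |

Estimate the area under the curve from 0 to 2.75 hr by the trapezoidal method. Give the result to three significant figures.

AUC = 76.1 mcg/mL·hr

Trapezoidal AUC_0→2.75:
  [0→2]: (31.32+25.97)/2 × 2 = 57.29
  [2→2.5]: (25.97+24.78)/2 × 0.5 = 12.6875
  [2.5→2.75]: (24.78+24.21)/2 × 0.25 = 6.12375
  Sum = 76.10125 mcg/mL·hr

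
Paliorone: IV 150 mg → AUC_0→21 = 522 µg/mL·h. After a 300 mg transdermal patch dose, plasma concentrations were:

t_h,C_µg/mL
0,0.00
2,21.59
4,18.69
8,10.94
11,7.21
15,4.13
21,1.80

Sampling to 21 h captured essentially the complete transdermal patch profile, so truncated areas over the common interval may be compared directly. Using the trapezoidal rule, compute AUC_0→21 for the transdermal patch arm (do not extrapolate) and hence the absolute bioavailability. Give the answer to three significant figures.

Trapezoidal AUC_0→21 (transdermal patch):
  [0→2]: (0.00+21.59)/2 × 2 = 21.59
  [2→4]: (21.59+18.69)/2 × 2 = 40.28
  [4→8]: (18.69+10.94)/2 × 4 = 59.26
  [8→11]: (10.94+7.21)/2 × 3 = 27.225
  [11→15]: (7.21+4.13)/2 × 4 = 22.68
  [15→21]: (4.13+1.80)/2 × 6 = 17.79
  Sum = 188.825 µg/mL·h
F = (AUC_ev/D_ev)/(AUC_iv/D_iv) = (188.825/300)/(522/150) = 0.629417/3.48 = 0.1809

F = 0.181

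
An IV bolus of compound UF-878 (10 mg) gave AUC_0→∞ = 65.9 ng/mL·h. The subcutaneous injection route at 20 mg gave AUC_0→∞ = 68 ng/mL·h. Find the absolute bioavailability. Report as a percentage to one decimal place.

F = (AUC_ev / D_ev) / (AUC_iv / D_iv)
  = (68/20) / (65.9/10)
  = 3.4 / 6.59 = 0.5159
  = 51.59%

F = 51.6%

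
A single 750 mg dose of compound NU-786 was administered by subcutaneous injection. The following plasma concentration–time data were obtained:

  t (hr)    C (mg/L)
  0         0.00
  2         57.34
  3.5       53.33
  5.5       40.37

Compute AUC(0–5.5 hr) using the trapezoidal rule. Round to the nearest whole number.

AUC = 234 mg/L·hr

Trapezoidal AUC_0→5.5:
  [0→2]: (0.00+57.34)/2 × 2 = 57.34
  [2→3.5]: (57.34+53.33)/2 × 1.5 = 83.0025
  [3.5→5.5]: (53.33+40.37)/2 × 2 = 93.7
  Sum = 234.0425 mg/L·hr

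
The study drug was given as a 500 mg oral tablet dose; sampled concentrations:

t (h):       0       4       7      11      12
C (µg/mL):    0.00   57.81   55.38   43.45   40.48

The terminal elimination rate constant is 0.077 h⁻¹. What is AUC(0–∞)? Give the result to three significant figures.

AUC = 1050 µg/mL·h

Trapezoidal AUC_0→12:
  [0→4]: (0.00+57.81)/2 × 4 = 115.62
  [4→7]: (57.81+55.38)/2 × 3 = 169.785
  [7→11]: (55.38+43.45)/2 × 4 = 197.66
  [11→12]: (43.45+40.48)/2 × 1 = 41.965
  Sum = 525.03 µg/mL·h
Extrapolated tail: C_last / k_e = 40.48 / 0.077 = 525.714
AUC_0→∞ = 525.03 + 525.714 = 1050.744 µg/mL·h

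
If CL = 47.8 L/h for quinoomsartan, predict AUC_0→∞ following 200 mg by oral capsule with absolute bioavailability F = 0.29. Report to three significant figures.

AUC = 1.21 mg/L·h

AUC_0→∞ = F × Dose / CL
        = 0.29 × 200 / 47.8 = 1.21339 mg/L·h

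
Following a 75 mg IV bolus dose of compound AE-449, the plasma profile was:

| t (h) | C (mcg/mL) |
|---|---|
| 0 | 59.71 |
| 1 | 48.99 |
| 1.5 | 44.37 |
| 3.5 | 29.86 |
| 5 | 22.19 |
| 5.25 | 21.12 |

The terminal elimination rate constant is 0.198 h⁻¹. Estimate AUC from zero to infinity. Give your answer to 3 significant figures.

Trapezoidal AUC_0→5.25:
  [0→1]: (59.71+48.99)/2 × 1 = 54.35
  [1→1.5]: (48.99+44.37)/2 × 0.5 = 23.34
  [1.5→3.5]: (44.37+29.86)/2 × 2 = 74.23
  [3.5→5]: (29.86+22.19)/2 × 1.5 = 39.0375
  [5→5.25]: (22.19+21.12)/2 × 0.25 = 5.41375
  Sum = 196.37125 mcg/mL·h
Extrapolated tail: C_last / k_e = 21.12 / 0.198 = 106.667
AUC_0→∞ = 196.37125 + 106.667 = 303.03825 mcg/mL·h

AUC = 303 mcg/mL·h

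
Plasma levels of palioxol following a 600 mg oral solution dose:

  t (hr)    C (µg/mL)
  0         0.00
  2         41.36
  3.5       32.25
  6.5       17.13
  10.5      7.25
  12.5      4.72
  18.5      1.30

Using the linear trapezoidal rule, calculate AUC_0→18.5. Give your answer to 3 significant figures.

AUC = 249 µg/mL·hr

Trapezoidal AUC_0→18.5:
  [0→2]: (0.00+41.36)/2 × 2 = 41.36
  [2→3.5]: (41.36+32.25)/2 × 1.5 = 55.2075
  [3.5→6.5]: (32.25+17.13)/2 × 3 = 74.07
  [6.5→10.5]: (17.13+7.25)/2 × 4 = 48.76
  [10.5→12.5]: (7.25+4.72)/2 × 2 = 11.97
  [12.5→18.5]: (4.72+1.30)/2 × 6 = 18.06
  Sum = 249.4275 µg/mL·hr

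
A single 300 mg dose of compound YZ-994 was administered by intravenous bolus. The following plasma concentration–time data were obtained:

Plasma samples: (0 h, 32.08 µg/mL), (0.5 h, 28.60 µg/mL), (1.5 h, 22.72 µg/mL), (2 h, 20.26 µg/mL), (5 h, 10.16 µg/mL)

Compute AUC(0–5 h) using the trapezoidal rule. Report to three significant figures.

Trapezoidal AUC_0→5:
  [0→0.5]: (32.08+28.60)/2 × 0.5 = 15.17
  [0.5→1.5]: (28.60+22.72)/2 × 1 = 25.66
  [1.5→2]: (22.72+20.26)/2 × 0.5 = 10.745
  [2→5]: (20.26+10.16)/2 × 3 = 45.63
  Sum = 97.205 µg/mL·h

AUC = 97.2 µg/mL·h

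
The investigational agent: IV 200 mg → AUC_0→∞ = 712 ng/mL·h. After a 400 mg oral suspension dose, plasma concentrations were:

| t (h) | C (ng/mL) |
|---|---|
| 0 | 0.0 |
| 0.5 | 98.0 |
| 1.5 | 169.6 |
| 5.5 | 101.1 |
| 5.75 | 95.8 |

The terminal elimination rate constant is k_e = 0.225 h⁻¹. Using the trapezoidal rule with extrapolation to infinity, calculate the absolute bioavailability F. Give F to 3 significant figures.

F = 0.808

Trapezoidal AUC_0→5.75 (oral suspension):
  [0→0.5]: (0.0+98.0)/2 × 0.5 = 24.5
  [0.5→1.5]: (98.0+169.6)/2 × 1 = 133.8
  [1.5→5.5]: (169.6+101.1)/2 × 4 = 541.4
  [5.5→5.75]: (101.1+95.8)/2 × 0.25 = 24.6125
  Sum = 724.3125 ng/mL·h
Tail: C_last/k_e = 95.8/0.225 = 425.778
AUC_0→∞ (oral suspension) = 724.3125 + 425.778 = 1150.0905 ng/mL·h
F = (AUC_ev/D_ev)/(AUC_iv/D_iv) = (1150.0905/400)/(712/200) = 2.87523/3.56 = 0.8076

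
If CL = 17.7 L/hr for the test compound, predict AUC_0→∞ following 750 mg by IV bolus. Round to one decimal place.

AUC_0→∞ = Dose_iv / CL
        = 750 / 17.7 = 42.3729 mg/L·hr

AUC = 42.4 mg/L·hr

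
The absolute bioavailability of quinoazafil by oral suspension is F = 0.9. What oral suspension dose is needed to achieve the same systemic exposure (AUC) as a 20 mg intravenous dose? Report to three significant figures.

D_oral = 22.2 mg

For equal systemic exposure: F × D_ev = D_iv
D_ev = D_iv / F = 20 / 0.9 = 22.2222 mg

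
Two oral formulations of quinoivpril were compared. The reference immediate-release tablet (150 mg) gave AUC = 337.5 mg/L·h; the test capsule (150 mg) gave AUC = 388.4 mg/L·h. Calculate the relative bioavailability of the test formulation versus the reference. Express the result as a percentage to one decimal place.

F_rel = 115.1%

F_rel = (AUC_test/D_test) / (AUC_ref/D_ref)
      = (388.4/150) / (337.5/150)
      = 2.58933 / 2.25 = 1.1508 = 115.08%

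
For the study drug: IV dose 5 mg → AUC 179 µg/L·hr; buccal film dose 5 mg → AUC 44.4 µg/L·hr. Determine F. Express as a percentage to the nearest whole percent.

F = (AUC_ev / D_ev) / (AUC_iv / D_iv)
  = (44.4/5) / (179/5)
  = 8.88 / 35.8 = 0.2480
  = 24.80%

F = 25%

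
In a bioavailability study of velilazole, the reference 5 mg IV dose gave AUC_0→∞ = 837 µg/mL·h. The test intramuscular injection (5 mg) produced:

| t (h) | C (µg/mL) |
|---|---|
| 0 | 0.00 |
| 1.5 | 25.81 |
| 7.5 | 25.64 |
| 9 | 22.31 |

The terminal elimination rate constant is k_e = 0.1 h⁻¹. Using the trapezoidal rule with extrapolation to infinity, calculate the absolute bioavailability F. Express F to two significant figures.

F = 0.52

Trapezoidal AUC_0→9 (intramuscular injection):
  [0→1.5]: (0.00+25.81)/2 × 1.5 = 19.3575
  [1.5→7.5]: (25.81+25.64)/2 × 6 = 154.35
  [7.5→9]: (25.64+22.31)/2 × 1.5 = 35.9625
  Sum = 209.67 µg/mL·h
Tail: C_last/k_e = 22.31/0.1 = 223.100
AUC_0→∞ (intramuscular injection) = 209.67 + 223.100 = 432.77 µg/mL·h
F = (AUC_ev/D_ev)/(AUC_iv/D_iv) = (432.77/5)/(837/5) = 86.554/167.4 = 0.5170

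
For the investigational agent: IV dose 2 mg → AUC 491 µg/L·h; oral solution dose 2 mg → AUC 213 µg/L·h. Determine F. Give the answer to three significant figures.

F = 0.434

F = (AUC_ev / D_ev) / (AUC_iv / D_iv)
  = (213/2) / (491/2)
  = 106.5 / 245.5 = 0.4338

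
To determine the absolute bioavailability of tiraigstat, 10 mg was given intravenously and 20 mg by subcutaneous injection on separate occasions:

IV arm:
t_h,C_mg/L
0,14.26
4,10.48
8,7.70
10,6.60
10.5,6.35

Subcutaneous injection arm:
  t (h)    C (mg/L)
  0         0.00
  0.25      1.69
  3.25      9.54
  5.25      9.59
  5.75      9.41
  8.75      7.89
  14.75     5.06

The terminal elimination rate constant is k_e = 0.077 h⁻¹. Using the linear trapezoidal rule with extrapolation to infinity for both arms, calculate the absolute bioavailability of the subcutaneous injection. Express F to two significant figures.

Trapezoidal AUC_0→10.5 (IV):
  [0→4]: (14.26+10.48)/2 × 4 = 49.48
  [4→8]: (10.48+7.70)/2 × 4 = 36.36
  [8→10]: (7.70+6.60)/2 × 2 = 14.3
  [10→10.5]: (6.60+6.35)/2 × 0.5 = 3.2375
  Sum = 103.3775 mg/L·h
IV tail: 6.35/0.077 = 82.468; AUC_iv,0→∞ = 103.3775 + 82.468 = 185.8455 mg/L·h
Trapezoidal AUC_0→14.75 (subcutaneous injection):
  [0→0.25]: (0.00+1.69)/2 × 0.25 = 0.21125
  [0.25→3.25]: (1.69+9.54)/2 × 3 = 16.845
  [3.25→5.25]: (9.54+9.59)/2 × 2 = 19.13
  [5.25→5.75]: (9.59+9.41)/2 × 0.5 = 4.75
  [5.75→8.75]: (9.41+7.89)/2 × 3 = 25.95
  [8.75→14.75]: (7.89+5.06)/2 × 6 = 38.85
  Sum = 105.73625 mg/L·h
subcutaneous injection tail: 5.06/0.077 = 65.714; AUC_ev,0→∞ = 105.73625 + 65.714 = 171.45025 mg/L·h
F = (AUC_ev/D_ev)/(AUC_iv/D_iv) = (171.45025/20)/(185.8455/10) = 8.5725125/18.58455 = 0.4613

F = 0.46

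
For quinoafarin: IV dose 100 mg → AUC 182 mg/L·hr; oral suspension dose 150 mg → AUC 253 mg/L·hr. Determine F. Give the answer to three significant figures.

F = 0.927

F = (AUC_ev / D_ev) / (AUC_iv / D_iv)
  = (253/150) / (182/100)
  = 1.68667 / 1.82 = 0.9267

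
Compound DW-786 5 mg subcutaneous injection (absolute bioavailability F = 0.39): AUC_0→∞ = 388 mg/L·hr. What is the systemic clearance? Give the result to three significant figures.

CL = 0.00503 L/hr

CL = F × Dose / AUC_0→∞
   = 0.39 × 5 / 388 = 0.00502577 L/hr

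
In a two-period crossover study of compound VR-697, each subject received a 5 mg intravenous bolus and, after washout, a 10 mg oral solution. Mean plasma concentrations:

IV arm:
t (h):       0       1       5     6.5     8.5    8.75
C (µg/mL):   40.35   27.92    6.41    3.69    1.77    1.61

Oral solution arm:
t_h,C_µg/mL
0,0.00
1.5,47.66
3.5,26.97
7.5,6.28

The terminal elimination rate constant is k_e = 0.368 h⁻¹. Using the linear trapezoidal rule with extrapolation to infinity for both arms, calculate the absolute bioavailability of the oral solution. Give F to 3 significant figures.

Trapezoidal AUC_0→8.75 (IV):
  [0→1]: (40.35+27.92)/2 × 1 = 34.135
  [1→5]: (27.92+6.41)/2 × 4 = 68.66
  [5→6.5]: (6.41+3.69)/2 × 1.5 = 7.575
  [6.5→8.5]: (3.69+1.77)/2 × 2 = 5.46
  [8.5→8.75]: (1.77+1.61)/2 × 0.25 = 0.4225
  Sum = 116.2525 µg/mL·h
IV tail: 1.61/0.368 = 4.375; AUC_iv,0→∞ = 116.2525 + 4.375 = 120.6275 µg/mL·h
Trapezoidal AUC_0→7.5 (oral solution):
  [0→1.5]: (0.00+47.66)/2 × 1.5 = 35.745
  [1.5→3.5]: (47.66+26.97)/2 × 2 = 74.63
  [3.5→7.5]: (26.97+6.28)/2 × 4 = 66.5
  Sum = 176.875 µg/mL·h
oral solution tail: 6.28/0.368 = 17.065; AUC_ev,0→∞ = 176.875 + 17.065 = 193.94 µg/mL·h
F = (AUC_ev/D_ev)/(AUC_iv/D_iv) = (193.94/10)/(120.6275/5) = 19.394/24.1255 = 0.8039

F = 0.804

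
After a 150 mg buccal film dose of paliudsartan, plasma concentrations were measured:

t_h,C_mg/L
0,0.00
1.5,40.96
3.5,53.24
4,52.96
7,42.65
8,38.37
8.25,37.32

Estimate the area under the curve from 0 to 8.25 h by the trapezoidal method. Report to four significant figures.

Trapezoidal AUC_0→8.25:
  [0→1.5]: (0.00+40.96)/2 × 1.5 = 30.72
  [1.5→3.5]: (40.96+53.24)/2 × 2 = 94.2
  [3.5→4]: (53.24+52.96)/2 × 0.5 = 26.55
  [4→7]: (52.96+42.65)/2 × 3 = 143.415
  [7→8]: (42.65+38.37)/2 × 1 = 40.51
  [8→8.25]: (38.37+37.32)/2 × 0.25 = 9.46125
  Sum = 344.85625 mg/L·h

AUC = 344.9 mg/L·h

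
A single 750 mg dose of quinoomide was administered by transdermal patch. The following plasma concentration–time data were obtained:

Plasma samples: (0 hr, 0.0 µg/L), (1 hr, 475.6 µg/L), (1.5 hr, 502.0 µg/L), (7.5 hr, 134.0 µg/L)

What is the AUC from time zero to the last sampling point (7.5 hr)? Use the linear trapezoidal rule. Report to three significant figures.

AUC = 2390 µg/L·hr

Trapezoidal AUC_0→7.5:
  [0→1]: (0.0+475.6)/2 × 1 = 237.8
  [1→1.5]: (475.6+502.0)/2 × 0.5 = 244.4
  [1.5→7.5]: (502.0+134.0)/2 × 6 = 1908.0
  Sum = 2390.2 µg/L·hr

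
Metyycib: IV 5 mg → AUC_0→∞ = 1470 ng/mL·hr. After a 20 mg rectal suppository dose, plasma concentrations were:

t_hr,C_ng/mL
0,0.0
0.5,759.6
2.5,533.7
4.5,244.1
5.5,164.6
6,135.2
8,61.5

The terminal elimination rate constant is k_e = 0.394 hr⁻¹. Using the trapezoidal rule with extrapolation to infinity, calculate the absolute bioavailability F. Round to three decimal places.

F = 0.492

Trapezoidal AUC_0→8 (rectal suppository):
  [0→0.5]: (0.0+759.6)/2 × 0.5 = 189.9
  [0.5→2.5]: (759.6+533.7)/2 × 2 = 1293.3
  [2.5→4.5]: (533.7+244.1)/2 × 2 = 777.8
  [4.5→5.5]: (244.1+164.6)/2 × 1 = 204.35
  [5.5→6]: (164.6+135.2)/2 × 0.5 = 74.95
  [6→8]: (135.2+61.5)/2 × 2 = 196.7
  Sum = 2737.0 ng/mL·hr
Tail: C_last/k_e = 61.5/0.394 = 156.091
AUC_0→∞ (rectal suppository) = 2737.0 + 156.091 = 2893.091 ng/mL·hr
F = (AUC_ev/D_ev)/(AUC_iv/D_iv) = (2893.091/20)/(1470/5) = 144.65455/294 = 0.4920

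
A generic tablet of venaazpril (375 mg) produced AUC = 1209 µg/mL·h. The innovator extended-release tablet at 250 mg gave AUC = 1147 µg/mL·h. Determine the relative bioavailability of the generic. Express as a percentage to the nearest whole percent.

F_rel = (AUC_test/D_test) / (AUC_ref/D_ref)
      = (1209/375) / (1147/250)
      = 3.224 / 4.588 = 0.7027 = 70.27%

F_rel = 70%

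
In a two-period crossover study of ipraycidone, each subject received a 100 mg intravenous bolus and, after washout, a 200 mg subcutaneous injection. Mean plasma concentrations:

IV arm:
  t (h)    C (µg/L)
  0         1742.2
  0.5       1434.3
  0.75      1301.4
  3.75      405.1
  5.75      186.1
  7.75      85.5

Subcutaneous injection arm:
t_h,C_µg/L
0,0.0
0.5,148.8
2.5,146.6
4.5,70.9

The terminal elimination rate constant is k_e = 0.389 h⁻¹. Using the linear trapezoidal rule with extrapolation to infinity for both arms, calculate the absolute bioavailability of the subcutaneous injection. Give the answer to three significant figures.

Trapezoidal AUC_0→7.75 (IV):
  [0→0.5]: (1742.2+1434.3)/2 × 0.5 = 794.125
  [0.5→0.75]: (1434.3+1301.4)/2 × 0.25 = 341.9625
  [0.75→3.75]: (1301.4+405.1)/2 × 3 = 2559.75
  [3.75→5.75]: (405.1+186.1)/2 × 2 = 591.2
  [5.75→7.75]: (186.1+85.5)/2 × 2 = 271.6
  Sum = 4558.6375 µg/L·h
IV tail: 85.5/0.389 = 219.794; AUC_iv,0→∞ = 4558.6375 + 219.794 = 4778.4315 µg/L·h
Trapezoidal AUC_0→4.5 (subcutaneous injection):
  [0→0.5]: (0.0+148.8)/2 × 0.5 = 37.2
  [0.5→2.5]: (148.8+146.6)/2 × 2 = 295.4
  [2.5→4.5]: (146.6+70.9)/2 × 2 = 217.5
  Sum = 550.1 µg/L·h
subcutaneous injection tail: 70.9/0.389 = 182.262; AUC_ev,0→∞ = 550.1 + 182.262 = 732.362 µg/L·h
F = (AUC_ev/D_ev)/(AUC_iv/D_iv) = (732.362/200)/(4778.4315/100) = 3.66181/47.784315 = 0.0766

F = 0.0766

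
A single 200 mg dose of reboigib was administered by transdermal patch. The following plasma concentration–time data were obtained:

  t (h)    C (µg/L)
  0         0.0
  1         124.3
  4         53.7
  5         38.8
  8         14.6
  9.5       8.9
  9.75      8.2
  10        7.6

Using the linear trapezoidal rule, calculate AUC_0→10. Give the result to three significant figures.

AUC = 477 µg/L·h

Trapezoidal AUC_0→10:
  [0→1]: (0.0+124.3)/2 × 1 = 62.15
  [1→4]: (124.3+53.7)/2 × 3 = 267.0
  [4→5]: (53.7+38.8)/2 × 1 = 46.25
  [5→8]: (38.8+14.6)/2 × 3 = 80.1
  [8→9.5]: (14.6+8.9)/2 × 1.5 = 17.625
  [9.5→9.75]: (8.9+8.2)/2 × 0.25 = 2.1375
  [9.75→10]: (8.2+7.6)/2 × 0.25 = 1.975
  Sum = 477.2375 µg/L·h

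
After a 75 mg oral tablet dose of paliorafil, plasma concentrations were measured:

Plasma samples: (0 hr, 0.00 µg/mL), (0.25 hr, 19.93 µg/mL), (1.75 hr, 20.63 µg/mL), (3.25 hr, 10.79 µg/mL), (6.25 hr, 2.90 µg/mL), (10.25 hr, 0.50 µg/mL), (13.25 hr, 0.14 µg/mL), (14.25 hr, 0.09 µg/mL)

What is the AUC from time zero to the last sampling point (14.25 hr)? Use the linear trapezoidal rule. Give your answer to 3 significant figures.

AUC = 84.9 µg/mL·hr

Trapezoidal AUC_0→14.25:
  [0→0.25]: (0.00+19.93)/2 × 0.25 = 2.49125
  [0.25→1.75]: (19.93+20.63)/2 × 1.5 = 30.42
  [1.75→3.25]: (20.63+10.79)/2 × 1.5 = 23.565
  [3.25→6.25]: (10.79+2.90)/2 × 3 = 20.535
  [6.25→10.25]: (2.90+0.50)/2 × 4 = 6.8
  [10.25→13.25]: (0.50+0.14)/2 × 3 = 0.96
  [13.25→14.25]: (0.14+0.09)/2 × 1 = 0.115
  Sum = 84.88625 µg/mL·hr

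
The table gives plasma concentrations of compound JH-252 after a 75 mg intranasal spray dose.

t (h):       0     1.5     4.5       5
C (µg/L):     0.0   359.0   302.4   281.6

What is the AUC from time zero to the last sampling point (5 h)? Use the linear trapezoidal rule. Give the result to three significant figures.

Trapezoidal AUC_0→5:
  [0→1.5]: (0.0+359.0)/2 × 1.5 = 269.25
  [1.5→4.5]: (359.0+302.4)/2 × 3 = 992.1
  [4.5→5]: (302.4+281.6)/2 × 0.5 = 146.0
  Sum = 1407.35 µg/L·h

AUC = 1410 µg/L·h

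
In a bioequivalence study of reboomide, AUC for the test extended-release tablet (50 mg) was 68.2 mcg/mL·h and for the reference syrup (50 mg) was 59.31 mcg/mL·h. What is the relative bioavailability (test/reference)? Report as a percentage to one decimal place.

F_rel = 115.0%

F_rel = (AUC_test/D_test) / (AUC_ref/D_ref)
      = (68.2/50) / (59.31/50)
      = 1.364 / 1.1862 = 1.1499 = 114.99%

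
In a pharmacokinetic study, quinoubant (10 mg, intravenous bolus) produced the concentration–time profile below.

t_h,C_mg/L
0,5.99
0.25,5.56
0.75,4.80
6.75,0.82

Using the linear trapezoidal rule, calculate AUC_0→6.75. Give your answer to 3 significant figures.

AUC = 20.9 mg/L·h

Trapezoidal AUC_0→6.75:
  [0→0.25]: (5.99+5.56)/2 × 0.25 = 1.44375
  [0.25→0.75]: (5.56+4.80)/2 × 0.5 = 2.59
  [0.75→6.75]: (4.80+0.82)/2 × 6 = 16.86
  Sum = 20.89375 mg/L·h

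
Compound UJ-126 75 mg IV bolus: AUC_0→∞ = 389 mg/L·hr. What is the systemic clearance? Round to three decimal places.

CL = Dose_iv / AUC_0→∞
   = 75 / 389 = 0.192802 L/hr

CL = 0.193 L/hr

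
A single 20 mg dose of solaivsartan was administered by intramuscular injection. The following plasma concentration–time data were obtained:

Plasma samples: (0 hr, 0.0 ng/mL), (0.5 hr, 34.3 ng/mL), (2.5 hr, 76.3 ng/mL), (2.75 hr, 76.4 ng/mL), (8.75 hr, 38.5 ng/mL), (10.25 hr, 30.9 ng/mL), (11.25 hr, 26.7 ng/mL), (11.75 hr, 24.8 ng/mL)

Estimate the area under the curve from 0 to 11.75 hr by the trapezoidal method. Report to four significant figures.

Trapezoidal AUC_0→11.75:
  [0→0.5]: (0.0+34.3)/2 × 0.5 = 8.575
  [0.5→2.5]: (34.3+76.3)/2 × 2 = 110.6
  [2.5→2.75]: (76.3+76.4)/2 × 0.25 = 19.0875
  [2.75→8.75]: (76.4+38.5)/2 × 6 = 344.7
  [8.75→10.25]: (38.5+30.9)/2 × 1.5 = 52.05
  [10.25→11.25]: (30.9+26.7)/2 × 1 = 28.8
  [11.25→11.75]: (26.7+24.8)/2 × 0.5 = 12.875
  Sum = 576.6875 ng/mL·hr

AUC = 576.7 ng/mL·hr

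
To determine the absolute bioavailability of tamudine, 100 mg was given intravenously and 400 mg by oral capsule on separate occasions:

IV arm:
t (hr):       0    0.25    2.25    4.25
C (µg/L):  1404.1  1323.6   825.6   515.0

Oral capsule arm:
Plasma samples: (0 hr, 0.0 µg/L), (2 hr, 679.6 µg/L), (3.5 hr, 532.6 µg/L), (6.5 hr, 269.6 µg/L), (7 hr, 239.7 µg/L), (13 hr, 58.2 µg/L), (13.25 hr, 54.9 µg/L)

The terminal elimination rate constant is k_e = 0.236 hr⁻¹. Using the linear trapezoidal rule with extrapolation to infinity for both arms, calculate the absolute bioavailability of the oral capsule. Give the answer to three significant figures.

F = 0.169

Trapezoidal AUC_0→4.25 (IV):
  [0→0.25]: (1404.1+1323.6)/2 × 0.25 = 340.9625
  [0.25→2.25]: (1323.6+825.6)/2 × 2 = 2149.2
  [2.25→4.25]: (825.6+515.0)/2 × 2 = 1340.6
  Sum = 3830.7625 µg/L·hr
IV tail: 515.0/0.236 = 2182.203; AUC_iv,0→∞ = 3830.7625 + 2182.203 = 6012.9655 µg/L·hr
Trapezoidal AUC_0→13.25 (oral capsule):
  [0→2]: (0.0+679.6)/2 × 2 = 679.6
  [2→3.5]: (679.6+532.6)/2 × 1.5 = 909.15
  [3.5→6.5]: (532.6+269.6)/2 × 3 = 1203.3
  [6.5→7]: (269.6+239.7)/2 × 0.5 = 127.325
  [7→13]: (239.7+58.2)/2 × 6 = 893.7
  [13→13.25]: (58.2+54.9)/2 × 0.25 = 14.1375
  Sum = 3827.2125 µg/L·hr
oral capsule tail: 54.9/0.236 = 232.627; AUC_ev,0→∞ = 3827.2125 + 232.627 = 4059.8395 µg/L·hr
F = (AUC_ev/D_ev)/(AUC_iv/D_iv) = (4059.8395/400)/(6012.9655/100) = 10.1496/60.129655 = 0.1688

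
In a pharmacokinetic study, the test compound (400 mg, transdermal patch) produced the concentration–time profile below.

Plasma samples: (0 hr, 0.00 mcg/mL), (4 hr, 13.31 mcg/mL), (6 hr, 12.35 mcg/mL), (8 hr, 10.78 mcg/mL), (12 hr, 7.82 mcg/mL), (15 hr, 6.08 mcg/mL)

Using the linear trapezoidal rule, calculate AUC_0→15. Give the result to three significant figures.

Trapezoidal AUC_0→15:
  [0→4]: (0.00+13.31)/2 × 4 = 26.62
  [4→6]: (13.31+12.35)/2 × 2 = 25.66
  [6→8]: (12.35+10.78)/2 × 2 = 23.13
  [8→12]: (10.78+7.82)/2 × 4 = 37.2
  [12→15]: (7.82+6.08)/2 × 3 = 20.85
  Sum = 133.46 mcg/mL·hr

AUC = 133 mcg/mL·hr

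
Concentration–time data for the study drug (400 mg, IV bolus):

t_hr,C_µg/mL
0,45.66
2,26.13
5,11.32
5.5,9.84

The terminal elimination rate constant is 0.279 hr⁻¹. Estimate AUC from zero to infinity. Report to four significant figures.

Trapezoidal AUC_0→5.5:
  [0→2]: (45.66+26.13)/2 × 2 = 71.79
  [2→5]: (26.13+11.32)/2 × 3 = 56.175
  [5→5.5]: (11.32+9.84)/2 × 0.5 = 5.29
  Sum = 133.255 µg/mL·hr
Extrapolated tail: C_last / k_e = 9.84 / 0.279 = 35.269
AUC_0→∞ = 133.255 + 35.269 = 168.524 µg/mL·hr

AUC = 168.5 µg/mL·hr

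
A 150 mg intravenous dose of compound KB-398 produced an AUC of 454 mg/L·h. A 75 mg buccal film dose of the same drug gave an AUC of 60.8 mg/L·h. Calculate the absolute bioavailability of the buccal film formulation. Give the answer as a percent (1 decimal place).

F = 26.8%

F = (AUC_ev / D_ev) / (AUC_iv / D_iv)
  = (60.8/75) / (454/150)
  = 0.810667 / 3.02667 = 0.2678
  = 26.78%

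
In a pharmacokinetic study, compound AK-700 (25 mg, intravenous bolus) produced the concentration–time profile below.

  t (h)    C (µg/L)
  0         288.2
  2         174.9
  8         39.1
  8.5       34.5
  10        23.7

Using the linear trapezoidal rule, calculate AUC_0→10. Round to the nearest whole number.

AUC = 1167 µg/L·h

Trapezoidal AUC_0→10:
  [0→2]: (288.2+174.9)/2 × 2 = 463.1
  [2→8]: (174.9+39.1)/2 × 6 = 642.0
  [8→8.5]: (39.1+34.5)/2 × 0.5 = 18.4
  [8.5→10]: (34.5+23.7)/2 × 1.5 = 43.65
  Sum = 1167.15 µg/L·h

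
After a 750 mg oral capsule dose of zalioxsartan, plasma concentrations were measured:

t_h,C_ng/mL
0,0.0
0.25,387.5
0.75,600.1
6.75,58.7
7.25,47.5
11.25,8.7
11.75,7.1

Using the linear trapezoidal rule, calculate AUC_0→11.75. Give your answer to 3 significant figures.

Trapezoidal AUC_0→11.75:
  [0→0.25]: (0.0+387.5)/2 × 0.25 = 48.4375
  [0.25→0.75]: (387.5+600.1)/2 × 0.5 = 246.9
  [0.75→6.75]: (600.1+58.7)/2 × 6 = 1976.4
  [6.75→7.25]: (58.7+47.5)/2 × 0.5 = 26.55
  [7.25→11.25]: (47.5+8.7)/2 × 4 = 112.4
  [11.25→11.75]: (8.7+7.1)/2 × 0.5 = 3.95
  Sum = 2414.6375 ng/mL·h

AUC = 2410 ng/mL·h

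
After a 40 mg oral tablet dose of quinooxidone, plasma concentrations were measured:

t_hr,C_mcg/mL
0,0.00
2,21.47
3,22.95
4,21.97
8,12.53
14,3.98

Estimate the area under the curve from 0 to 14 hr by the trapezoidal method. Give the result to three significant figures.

Trapezoidal AUC_0→14:
  [0→2]: (0.00+21.47)/2 × 2 = 21.47
  [2→3]: (21.47+22.95)/2 × 1 = 22.21
  [3→4]: (22.95+21.97)/2 × 1 = 22.46
  [4→8]: (21.97+12.53)/2 × 4 = 69.0
  [8→14]: (12.53+3.98)/2 × 6 = 49.53
  Sum = 184.67 mcg/mL·hr

AUC = 185 mcg/mL·hr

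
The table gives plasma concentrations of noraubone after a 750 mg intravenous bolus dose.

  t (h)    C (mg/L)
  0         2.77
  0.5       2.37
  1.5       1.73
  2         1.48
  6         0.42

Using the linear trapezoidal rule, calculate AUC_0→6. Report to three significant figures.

AUC = 7.94 mg/L·h

Trapezoidal AUC_0→6:
  [0→0.5]: (2.77+2.37)/2 × 0.5 = 1.285
  [0.5→1.5]: (2.37+1.73)/2 × 1 = 2.05
  [1.5→2]: (1.73+1.48)/2 × 0.5 = 0.8025
  [2→6]: (1.48+0.42)/2 × 4 = 3.8
  Sum = 7.9375 mg/L·h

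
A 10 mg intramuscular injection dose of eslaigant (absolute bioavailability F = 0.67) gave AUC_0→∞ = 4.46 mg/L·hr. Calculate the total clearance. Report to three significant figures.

CL = 1.50 L/hr

CL = F × Dose / AUC_0→∞
   = 0.67 × 10 / 4.46 = 1.50224 L/hr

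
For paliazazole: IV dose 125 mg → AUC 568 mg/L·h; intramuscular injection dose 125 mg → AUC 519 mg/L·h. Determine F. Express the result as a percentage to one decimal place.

F = (AUC_ev / D_ev) / (AUC_iv / D_iv)
  = (519/125) / (568/125)
  = 4.152 / 4.544 = 0.9137
  = 91.37%

F = 91.4%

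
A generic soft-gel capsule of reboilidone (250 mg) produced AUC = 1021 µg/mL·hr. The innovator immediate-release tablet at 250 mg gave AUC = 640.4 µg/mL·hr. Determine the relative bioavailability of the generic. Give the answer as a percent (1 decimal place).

F_rel = 159.4%

F_rel = (AUC_test/D_test) / (AUC_ref/D_ref)
      = (1021/250) / (640.4/250)
      = 4.084 / 2.5616 = 1.5943 = 159.43%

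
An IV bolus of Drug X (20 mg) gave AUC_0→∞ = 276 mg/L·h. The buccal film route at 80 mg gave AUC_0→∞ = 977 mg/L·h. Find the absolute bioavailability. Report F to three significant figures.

F = (AUC_ev / D_ev) / (AUC_iv / D_iv)
  = (977/80) / (276/20)
  = 12.2125 / 13.8 = 0.8850

F = 0.885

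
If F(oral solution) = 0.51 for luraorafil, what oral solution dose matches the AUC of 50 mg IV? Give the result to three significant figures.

For equal systemic exposure: F × D_ev = D_iv
D_ev = D_iv / F = 50 / 0.51 = 98.0392 mg

D_oral = 98.0 mg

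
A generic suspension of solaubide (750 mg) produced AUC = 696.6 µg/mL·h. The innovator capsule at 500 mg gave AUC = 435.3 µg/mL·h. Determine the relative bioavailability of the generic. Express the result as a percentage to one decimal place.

F_rel = 106.7%

F_rel = (AUC_test/D_test) / (AUC_ref/D_ref)
      = (696.6/750) / (435.3/500)
      = 0.9288 / 0.8706 = 1.0669 = 106.69%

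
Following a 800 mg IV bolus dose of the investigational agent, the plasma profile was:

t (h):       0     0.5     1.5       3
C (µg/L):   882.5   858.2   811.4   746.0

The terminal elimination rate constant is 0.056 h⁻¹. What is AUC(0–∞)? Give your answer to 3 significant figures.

AUC = 15800 µg/L·h

Trapezoidal AUC_0→3:
  [0→0.5]: (882.5+858.2)/2 × 0.5 = 435.175
  [0.5→1.5]: (858.2+811.4)/2 × 1 = 834.8
  [1.5→3]: (811.4+746.0)/2 × 1.5 = 1168.05
  Sum = 2438.025 µg/L·h
Extrapolated tail: C_last / k_e = 746.0 / 0.056 = 13321.429
AUC_0→∞ = 2438.025 + 13321.429 = 15759.454 µg/L·h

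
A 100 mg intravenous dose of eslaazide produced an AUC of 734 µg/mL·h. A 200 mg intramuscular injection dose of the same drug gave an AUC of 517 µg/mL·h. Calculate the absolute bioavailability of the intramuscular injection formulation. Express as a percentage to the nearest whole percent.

F = 35%

F = (AUC_ev / D_ev) / (AUC_iv / D_iv)
  = (517/200) / (734/100)
  = 2.585 / 7.34 = 0.3522
  = 35.22%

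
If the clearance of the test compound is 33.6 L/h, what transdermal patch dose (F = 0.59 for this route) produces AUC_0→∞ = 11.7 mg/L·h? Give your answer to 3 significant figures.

Dose = 666 mg

Dose = CL × AUC_0→∞ / F
     = 33.6 × 11.7 / 0.59 = 666.305 mg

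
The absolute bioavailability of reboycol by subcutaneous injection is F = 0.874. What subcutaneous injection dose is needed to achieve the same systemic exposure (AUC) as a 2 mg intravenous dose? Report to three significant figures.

For equal systemic exposure: F × D_ev = D_iv
D_ev = D_iv / F = 2 / 0.874 = 2.28833 mg

D_subcutaneous = 2.29 mg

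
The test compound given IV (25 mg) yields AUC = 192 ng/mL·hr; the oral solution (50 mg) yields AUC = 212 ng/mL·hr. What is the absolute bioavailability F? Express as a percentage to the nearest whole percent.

F = (AUC_ev / D_ev) / (AUC_iv / D_iv)
  = (212/50) / (192/25)
  = 4.24 / 7.68 = 0.5521
  = 55.21%

F = 55%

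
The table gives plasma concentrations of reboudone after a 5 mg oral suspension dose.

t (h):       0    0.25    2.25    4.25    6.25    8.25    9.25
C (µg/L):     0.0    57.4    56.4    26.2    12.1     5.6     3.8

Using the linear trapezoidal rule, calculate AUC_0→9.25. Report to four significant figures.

AUC = 264.3 µg/L·h

Trapezoidal AUC_0→9.25:
  [0→0.25]: (0.0+57.4)/2 × 0.25 = 7.175
  [0.25→2.25]: (57.4+56.4)/2 × 2 = 113.8
  [2.25→4.25]: (56.4+26.2)/2 × 2 = 82.6
  [4.25→6.25]: (26.2+12.1)/2 × 2 = 38.3
  [6.25→8.25]: (12.1+5.6)/2 × 2 = 17.7
  [8.25→9.25]: (5.6+3.8)/2 × 1 = 4.7
  Sum = 264.275 µg/L·h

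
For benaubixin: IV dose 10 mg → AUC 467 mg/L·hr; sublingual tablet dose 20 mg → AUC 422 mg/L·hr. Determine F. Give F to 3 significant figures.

F = 0.452

F = (AUC_ev / D_ev) / (AUC_iv / D_iv)
  = (422/20) / (467/10)
  = 21.1 / 46.7 = 0.4518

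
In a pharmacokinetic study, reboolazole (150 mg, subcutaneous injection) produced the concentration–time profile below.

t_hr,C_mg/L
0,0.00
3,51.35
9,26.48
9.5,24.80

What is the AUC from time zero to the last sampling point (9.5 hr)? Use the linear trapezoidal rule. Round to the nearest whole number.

AUC = 323 mg/L·hr

Trapezoidal AUC_0→9.5:
  [0→3]: (0.00+51.35)/2 × 3 = 77.025
  [3→9]: (51.35+26.48)/2 × 6 = 233.49
  [9→9.5]: (26.48+24.80)/2 × 0.5 = 12.82
  Sum = 323.335 mg/L·hr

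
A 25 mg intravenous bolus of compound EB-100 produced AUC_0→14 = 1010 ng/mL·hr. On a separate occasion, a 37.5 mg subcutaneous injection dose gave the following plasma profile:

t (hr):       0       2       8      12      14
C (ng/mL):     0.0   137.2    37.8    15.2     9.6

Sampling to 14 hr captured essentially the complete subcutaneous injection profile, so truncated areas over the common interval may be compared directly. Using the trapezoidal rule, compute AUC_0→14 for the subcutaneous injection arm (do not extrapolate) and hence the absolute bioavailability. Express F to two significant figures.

Trapezoidal AUC_0→14 (subcutaneous injection):
  [0→2]: (0.0+137.2)/2 × 2 = 137.2
  [2→8]: (137.2+37.8)/2 × 6 = 525.0
  [8→12]: (37.8+15.2)/2 × 4 = 106.0
  [12→14]: (15.2+9.6)/2 × 2 = 24.8
  Sum = 793.0 ng/mL·hr
F = (AUC_ev/D_ev)/(AUC_iv/D_iv) = (793.0/37.5)/(1010/25) = 21.1467/40.4 = 0.5234

F = 0.52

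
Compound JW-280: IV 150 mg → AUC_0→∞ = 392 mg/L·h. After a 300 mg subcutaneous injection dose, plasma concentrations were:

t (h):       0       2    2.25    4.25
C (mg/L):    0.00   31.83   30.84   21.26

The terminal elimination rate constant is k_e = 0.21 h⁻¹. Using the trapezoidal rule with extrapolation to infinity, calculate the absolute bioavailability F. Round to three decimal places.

Trapezoidal AUC_0→4.25 (subcutaneous injection):
  [0→2]: (0.00+31.83)/2 × 2 = 31.83
  [2→2.25]: (31.83+30.84)/2 × 0.25 = 7.83375
  [2.25→4.25]: (30.84+21.26)/2 × 2 = 52.1
  Sum = 91.76375 mg/L·h
Tail: C_last/k_e = 21.26/0.21 = 101.238
AUC_0→∞ (subcutaneous injection) = 91.76375 + 101.238 = 193.00175 mg/L·h
F = (AUC_ev/D_ev)/(AUC_iv/D_iv) = (193.00175/300)/(392/150) = 0.643339/2.61333 = 0.2462

F = 0.246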